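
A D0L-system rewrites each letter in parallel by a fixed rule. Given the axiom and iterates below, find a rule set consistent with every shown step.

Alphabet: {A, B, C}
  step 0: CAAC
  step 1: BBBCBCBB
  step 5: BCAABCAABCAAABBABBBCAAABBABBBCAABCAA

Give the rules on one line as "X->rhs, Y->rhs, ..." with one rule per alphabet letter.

  step 0 ⇒ step 1: CAAC ⇒ BB·BC·BC·BB
    A ↦ BC
    C ↦ BB
    B ↦ A  (constrained at step 1)

A->BC, B->A, C->BB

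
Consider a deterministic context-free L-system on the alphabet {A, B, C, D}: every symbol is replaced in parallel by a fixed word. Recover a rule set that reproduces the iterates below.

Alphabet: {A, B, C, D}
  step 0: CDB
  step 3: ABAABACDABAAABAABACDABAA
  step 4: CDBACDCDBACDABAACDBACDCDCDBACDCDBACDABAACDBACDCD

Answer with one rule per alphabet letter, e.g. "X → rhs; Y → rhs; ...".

A->CD, B->BA, C->AB, D->AA

  step 3 ⇒ step 4: ABAABACDABAAABAABACDABAA ⇒ CD·BA·CD·CD·BA·CD·AB·AA·CD·BA·CD·CD·CD·BA·CD·CD·BA·CD·AB·AA·CD·BA·CD·CD
    A ↦ CD
    B ↦ BA
    C ↦ AB
    D ↦ AA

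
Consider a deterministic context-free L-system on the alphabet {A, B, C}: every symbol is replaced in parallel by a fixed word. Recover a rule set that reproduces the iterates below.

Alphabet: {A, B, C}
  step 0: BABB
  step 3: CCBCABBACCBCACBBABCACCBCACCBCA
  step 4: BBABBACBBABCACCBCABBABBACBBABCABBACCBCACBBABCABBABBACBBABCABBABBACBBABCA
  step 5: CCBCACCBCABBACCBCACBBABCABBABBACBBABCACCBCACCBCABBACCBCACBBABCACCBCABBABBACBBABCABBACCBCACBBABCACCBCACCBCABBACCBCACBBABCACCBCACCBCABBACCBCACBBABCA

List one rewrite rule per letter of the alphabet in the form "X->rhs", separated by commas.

  step 4 ⇒ step 5: BBABBACBBABCACCBCABBABBACBBABCABBACCBCACBBABCABBABBACBBABCABBABBACBBABCA ⇒ C·C·BCA·C·C·BCA·BBA·C·C·BCA·C·BBA·BCA·BBA·BBA·C·BBA·BCA·C·C·BCA·C·C·BCA·BBA·C·C·BCA·C·BBA·BCA·C·C·BCA·BBA·BBA·C·BBA·BCA·BBA·C·C·BCA·C·BBA·BCA·C·C·BCA·C·C·BCA·BBA·C·C·BCA·C·BBA·BCA·C·C·BCA·C·C·BCA·BBA·C·C·BCA·C·BBA·BCA
    A ↦ BCA
    B ↦ C
    C ↦ BBA

A->BCA, B->C, C->BBA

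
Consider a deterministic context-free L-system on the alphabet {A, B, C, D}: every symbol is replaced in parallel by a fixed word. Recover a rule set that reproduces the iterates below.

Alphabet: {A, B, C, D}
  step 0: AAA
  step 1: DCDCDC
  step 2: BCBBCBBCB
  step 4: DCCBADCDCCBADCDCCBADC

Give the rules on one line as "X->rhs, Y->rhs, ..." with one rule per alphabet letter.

  step 1 ⇒ step 2: DCDCDC ⇒ B·CB·B·CB·B·CB
    C ↦ CB
    D ↦ B
  step 0 ⇒ step 1: AAA ⇒ DC·DC·DC
    A ↦ DC
    B ↦ A  (constrained at step 2)

A->DC, B->A, C->CB, D->B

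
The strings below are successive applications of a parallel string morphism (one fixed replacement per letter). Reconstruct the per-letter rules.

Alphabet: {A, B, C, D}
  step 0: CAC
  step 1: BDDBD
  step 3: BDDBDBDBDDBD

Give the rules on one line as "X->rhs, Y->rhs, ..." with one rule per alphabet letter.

A->D, B->CA, C->BD, D->C

  step 0 ⇒ step 1: CAC ⇒ BD·D·BD
    A ↦ D
    C ↦ BD
    B ↦ CA  (constrained at step 1)
    D ↦ C  (constrained at step 1)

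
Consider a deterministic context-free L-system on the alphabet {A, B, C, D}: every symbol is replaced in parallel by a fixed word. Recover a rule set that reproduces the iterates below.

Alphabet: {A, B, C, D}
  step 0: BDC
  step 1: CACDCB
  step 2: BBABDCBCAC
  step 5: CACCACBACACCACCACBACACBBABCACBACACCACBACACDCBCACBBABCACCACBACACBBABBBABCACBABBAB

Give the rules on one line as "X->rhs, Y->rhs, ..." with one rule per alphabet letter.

A->BA, B->CAC, C->B, D->DC

  step 1 ⇒ step 2: CACDCB ⇒ B·BA·B·DC·B·CAC
    A ↦ BA
    B ↦ CAC
    C ↦ B
    D ↦ DC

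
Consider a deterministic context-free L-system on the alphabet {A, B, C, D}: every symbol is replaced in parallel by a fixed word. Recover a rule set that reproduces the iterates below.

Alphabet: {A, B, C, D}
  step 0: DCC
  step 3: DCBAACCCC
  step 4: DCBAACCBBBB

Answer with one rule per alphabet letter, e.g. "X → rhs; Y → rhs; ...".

  step 3 ⇒ step 4: DCBAACCCC ⇒ DC·B·AA·C·C·B·B·B·B
    A ↦ C
    B ↦ AA
    C ↦ B
    D ↦ DC

A->C, B->AA, C->B, D->DC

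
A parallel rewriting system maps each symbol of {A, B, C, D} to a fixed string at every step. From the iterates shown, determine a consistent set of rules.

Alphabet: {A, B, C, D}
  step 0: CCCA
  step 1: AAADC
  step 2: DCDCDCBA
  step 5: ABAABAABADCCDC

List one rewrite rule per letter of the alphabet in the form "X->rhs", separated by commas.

  step 1 ⇒ step 2: AAADC ⇒ DC·DC·DC·B·A
    A ↦ DC
    C ↦ A
    D ↦ B
    B ↦ C  (constrained at step 2)

A->DC, B->C, C->A, D->B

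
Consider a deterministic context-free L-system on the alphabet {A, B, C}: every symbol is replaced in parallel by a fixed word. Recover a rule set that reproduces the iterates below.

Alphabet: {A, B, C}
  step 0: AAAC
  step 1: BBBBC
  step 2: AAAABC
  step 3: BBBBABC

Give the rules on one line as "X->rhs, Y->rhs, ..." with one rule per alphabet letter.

  step 2 ⇒ step 3: AAAABC ⇒ B·B·B·B·A·BC
    A ↦ B
    B ↦ A
    C ↦ BC

A->B, B->A, C->BC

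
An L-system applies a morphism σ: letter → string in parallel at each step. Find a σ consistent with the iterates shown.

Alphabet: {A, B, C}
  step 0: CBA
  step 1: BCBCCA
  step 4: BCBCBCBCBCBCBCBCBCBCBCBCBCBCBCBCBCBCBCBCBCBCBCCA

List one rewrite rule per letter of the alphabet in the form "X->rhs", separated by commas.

A->CA, B->BC, C->BC

  step 0 ⇒ step 1: CBA ⇒ BC·BC·CA
    A ↦ CA
    B ↦ BC
    C ↦ BC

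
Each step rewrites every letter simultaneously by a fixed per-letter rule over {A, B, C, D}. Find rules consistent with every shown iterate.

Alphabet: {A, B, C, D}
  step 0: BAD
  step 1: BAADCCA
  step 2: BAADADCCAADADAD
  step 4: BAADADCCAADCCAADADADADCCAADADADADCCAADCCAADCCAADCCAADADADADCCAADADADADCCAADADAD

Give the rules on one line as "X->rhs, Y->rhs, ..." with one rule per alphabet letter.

A->AD, B->BA, C->AD, D->CCA

  step 1 ⇒ step 2: BAADCCA ⇒ BA·AD·AD·CCA·AD·AD·AD
    A ↦ AD
    B ↦ BA
    C ↦ AD
    D ↦ CCA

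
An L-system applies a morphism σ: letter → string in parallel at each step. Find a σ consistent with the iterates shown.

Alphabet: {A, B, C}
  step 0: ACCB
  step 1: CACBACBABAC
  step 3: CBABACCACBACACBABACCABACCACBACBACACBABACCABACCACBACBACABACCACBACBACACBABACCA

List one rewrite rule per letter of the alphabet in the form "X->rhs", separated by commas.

A->CA, B->BAC, C->CBA

  step 0 ⇒ step 1: ACCB ⇒ CA·CBA·CBA·BAC
    A ↦ CA
    B ↦ BAC
    C ↦ CBA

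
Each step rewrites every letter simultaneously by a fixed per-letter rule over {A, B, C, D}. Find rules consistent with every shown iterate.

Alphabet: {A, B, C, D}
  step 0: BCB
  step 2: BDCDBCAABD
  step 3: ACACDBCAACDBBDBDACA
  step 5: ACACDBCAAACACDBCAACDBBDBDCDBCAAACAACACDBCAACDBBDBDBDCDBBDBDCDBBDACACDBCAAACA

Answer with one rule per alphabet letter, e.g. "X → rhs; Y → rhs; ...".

A->BD, B->A, C->CDB, D->CA

  step 2 ⇒ step 3: BDCDBCAABD ⇒ A·CA·CDB·CA·A·CDB·BD·BD·A·CA
    A ↦ BD
    B ↦ A
    C ↦ CDB
    D ↦ CA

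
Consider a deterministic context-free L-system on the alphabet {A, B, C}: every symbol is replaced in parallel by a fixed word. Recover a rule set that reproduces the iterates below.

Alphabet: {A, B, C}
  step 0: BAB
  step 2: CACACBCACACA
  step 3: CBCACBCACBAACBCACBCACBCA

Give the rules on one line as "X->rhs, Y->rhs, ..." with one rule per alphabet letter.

A->CA, B->AA, C->CB

  step 2 ⇒ step 3: CACACBCACACA ⇒ CB·CA·CB·CA·CB·AA·CB·CA·CB·CA·CB·CA
    A ↦ CA
    B ↦ AA
    C ↦ CB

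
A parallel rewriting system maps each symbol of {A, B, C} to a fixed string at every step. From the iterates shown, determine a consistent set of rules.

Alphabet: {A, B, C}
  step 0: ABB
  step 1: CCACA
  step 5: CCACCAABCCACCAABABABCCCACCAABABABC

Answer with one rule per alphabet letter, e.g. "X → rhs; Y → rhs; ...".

A->C, B->CA, C->AB

  step 0 ⇒ step 1: ABB ⇒ C·CA·CA
    A ↦ C
    B ↦ CA
    C ↦ AB  (constrained at step 1)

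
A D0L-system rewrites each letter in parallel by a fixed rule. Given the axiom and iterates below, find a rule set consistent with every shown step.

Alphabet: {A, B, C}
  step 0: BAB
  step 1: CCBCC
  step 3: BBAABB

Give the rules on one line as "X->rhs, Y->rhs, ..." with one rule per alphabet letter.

A->B, B->CC, C->A

  step 0 ⇒ step 1: BAB ⇒ CC·B·CC
    A ↦ B
    B ↦ CC
    C ↦ A  (constrained at step 1)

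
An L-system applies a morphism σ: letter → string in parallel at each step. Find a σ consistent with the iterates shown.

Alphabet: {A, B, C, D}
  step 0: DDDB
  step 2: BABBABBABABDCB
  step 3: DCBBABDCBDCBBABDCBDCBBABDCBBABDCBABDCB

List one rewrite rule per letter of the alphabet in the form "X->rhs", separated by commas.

  step 2 ⇒ step 3: BABBABBABABDCB ⇒ DCB·BAB·DCB·DCB·BAB·DCB·DCB·BAB·DCB·BAB·DCB·A·B·DCB
    A ↦ BAB
    B ↦ DCB
    C ↦ B
    D ↦ A

A->BAB, B->DCB, C->B, D->A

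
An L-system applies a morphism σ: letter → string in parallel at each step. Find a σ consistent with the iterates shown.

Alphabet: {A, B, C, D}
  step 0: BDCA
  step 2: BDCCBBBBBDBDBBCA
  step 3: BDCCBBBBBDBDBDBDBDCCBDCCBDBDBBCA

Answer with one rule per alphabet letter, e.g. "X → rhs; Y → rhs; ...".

A->CA, B->BD, C->BB, D->CC

  step 2 ⇒ step 3: BDCCBBBBBDBDBBCA ⇒ BD·CC·BB·BB·BD·BD·BD·BD·BD·CC·BD·CC·BD·BD·BB·CA
    A ↦ CA
    B ↦ BD
    C ↦ BB
    D ↦ CC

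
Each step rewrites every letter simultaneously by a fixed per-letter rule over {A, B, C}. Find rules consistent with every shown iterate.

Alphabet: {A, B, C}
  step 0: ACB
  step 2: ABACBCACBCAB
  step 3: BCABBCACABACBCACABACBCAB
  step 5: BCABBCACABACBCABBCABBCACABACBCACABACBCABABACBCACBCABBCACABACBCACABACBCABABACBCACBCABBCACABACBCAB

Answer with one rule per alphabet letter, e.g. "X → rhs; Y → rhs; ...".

  step 2 ⇒ step 3: ABACBCACBCAB ⇒ BC·AB·BC·AC·AB·AC·BC·AC·AB·AC·BC·AB
    A ↦ BC
    B ↦ AB
    C ↦ AC

A->BC, B->AB, C->AC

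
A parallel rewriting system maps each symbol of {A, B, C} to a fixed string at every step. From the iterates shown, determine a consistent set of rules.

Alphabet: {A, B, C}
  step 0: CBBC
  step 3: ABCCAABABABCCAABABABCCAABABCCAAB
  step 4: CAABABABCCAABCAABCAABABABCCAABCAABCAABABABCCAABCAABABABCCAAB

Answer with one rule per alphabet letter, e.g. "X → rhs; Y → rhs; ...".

A->C, B->AAB, C->AB

  step 3 ⇒ step 4: ABCCAABABABCCAABABABCCAABABCCAAB ⇒ C·AAB·AB·AB·C·C·AAB·C·AAB·C·AAB·AB·AB·C·C·AAB·C·AAB·C·AAB·AB·AB·C·C·AAB·C·AAB·AB·AB·C·C·AAB
    A ↦ C
    B ↦ AAB
    C ↦ AB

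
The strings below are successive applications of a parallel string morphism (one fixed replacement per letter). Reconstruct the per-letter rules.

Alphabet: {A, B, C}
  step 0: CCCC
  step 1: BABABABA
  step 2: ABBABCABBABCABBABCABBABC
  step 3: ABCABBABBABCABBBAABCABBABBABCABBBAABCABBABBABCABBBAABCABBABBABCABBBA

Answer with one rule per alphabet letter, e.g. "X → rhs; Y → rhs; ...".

A->ABC, B->ABB, C->BA

  step 2 ⇒ step 3: ABBABCABBABCABBABCABBABC ⇒ ABC·ABB·ABB·ABC·ABB·BA·ABC·ABB·ABB·ABC·ABB·BA·ABC·ABB·ABB·ABC·ABB·BA·ABC·ABB·ABB·ABC·ABB·BA
    A ↦ ABC
    B ↦ ABB
    C ↦ BA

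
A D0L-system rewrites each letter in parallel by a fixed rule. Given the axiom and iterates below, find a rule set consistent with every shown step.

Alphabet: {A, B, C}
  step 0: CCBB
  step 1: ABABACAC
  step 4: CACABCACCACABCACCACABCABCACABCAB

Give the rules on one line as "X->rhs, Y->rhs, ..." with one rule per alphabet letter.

A->C, B->AC, C->AB

  step 0 ⇒ step 1: CCBB ⇒ AB·AB·AC·AC
    B ↦ AC
    C ↦ AB
    A ↦ C  (constrained at step 1)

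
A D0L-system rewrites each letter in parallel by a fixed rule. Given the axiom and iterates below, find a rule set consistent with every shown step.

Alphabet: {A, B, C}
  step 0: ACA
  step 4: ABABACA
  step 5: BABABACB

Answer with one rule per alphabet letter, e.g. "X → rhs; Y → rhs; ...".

A->B, B->A, C->AC

  step 4 ⇒ step 5: ABABACA ⇒ B·A·B·A·B·AC·B
    A ↦ B
    B ↦ A
    C ↦ AC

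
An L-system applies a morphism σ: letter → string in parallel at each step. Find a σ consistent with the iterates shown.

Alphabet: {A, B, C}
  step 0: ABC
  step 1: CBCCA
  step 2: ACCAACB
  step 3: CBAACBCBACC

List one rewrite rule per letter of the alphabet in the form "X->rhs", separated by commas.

  step 2 ⇒ step 3: ACCAACB ⇒ CB·A·A·CB·CB·A·CC
    A ↦ CB
    B ↦ CC
    C ↦ A

A->CB, B->CC, C->A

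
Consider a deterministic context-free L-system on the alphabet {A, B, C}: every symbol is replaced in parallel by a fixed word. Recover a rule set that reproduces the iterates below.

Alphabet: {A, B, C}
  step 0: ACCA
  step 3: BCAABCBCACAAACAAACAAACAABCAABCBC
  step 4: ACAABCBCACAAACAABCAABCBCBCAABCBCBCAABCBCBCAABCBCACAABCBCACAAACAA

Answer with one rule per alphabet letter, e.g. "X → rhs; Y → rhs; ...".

A->BC, B->AC, C->AA

  step 3 ⇒ step 4: BCAABCBCACAAACAAACAAACAABCAABCBC ⇒ AC·AA·BC·BC·AC·AA·AC·AA·BC·AA·BC·BC·BC·AA·BC·BC·BC·AA·BC·BC·BC·AA·BC·BC·AC·AA·BC·BC·AC·AA·AC·AA
    A ↦ BC
    B ↦ AC
    C ↦ AA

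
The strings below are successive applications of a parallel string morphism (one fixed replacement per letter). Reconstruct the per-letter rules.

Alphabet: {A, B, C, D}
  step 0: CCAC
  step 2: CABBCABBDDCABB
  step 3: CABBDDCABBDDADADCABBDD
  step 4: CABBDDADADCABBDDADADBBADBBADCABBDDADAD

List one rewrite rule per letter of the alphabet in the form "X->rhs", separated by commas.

  step 3 ⇒ step 4: CABBDDCABBDDADADCABBDD ⇒ CA·BB·D·D·AD·AD·CA·BB·D·D·AD·AD·BB·AD·BB·AD·CA·BB·D·D·AD·AD
    A ↦ BB
    B ↦ D
    C ↦ CA
    D ↦ AD

A->BB, B->D, C->CA, D->AD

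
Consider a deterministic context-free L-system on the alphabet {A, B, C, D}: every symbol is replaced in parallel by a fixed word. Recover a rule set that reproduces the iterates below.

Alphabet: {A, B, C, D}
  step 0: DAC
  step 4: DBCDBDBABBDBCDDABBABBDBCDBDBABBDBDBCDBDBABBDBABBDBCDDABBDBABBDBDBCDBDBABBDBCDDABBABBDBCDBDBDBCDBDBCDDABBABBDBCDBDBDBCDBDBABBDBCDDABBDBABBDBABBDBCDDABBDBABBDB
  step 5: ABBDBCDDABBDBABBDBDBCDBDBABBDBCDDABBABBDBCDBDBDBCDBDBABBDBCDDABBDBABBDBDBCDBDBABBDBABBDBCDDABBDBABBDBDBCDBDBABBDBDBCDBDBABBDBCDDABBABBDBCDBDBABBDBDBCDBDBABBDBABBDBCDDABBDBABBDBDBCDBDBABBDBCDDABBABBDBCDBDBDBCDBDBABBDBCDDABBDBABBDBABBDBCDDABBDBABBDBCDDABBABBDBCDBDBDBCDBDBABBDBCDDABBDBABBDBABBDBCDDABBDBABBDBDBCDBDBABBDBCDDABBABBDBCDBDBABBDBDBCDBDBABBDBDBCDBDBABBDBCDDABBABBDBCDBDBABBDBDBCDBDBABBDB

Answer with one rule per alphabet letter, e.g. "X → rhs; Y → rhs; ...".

A->DBC, B->DB, C->CDD, D->ABB

  step 4 ⇒ step 5: DBCDBDBABBDBCDDABBABBDBCDBDBABBDBDBCDBDBABBDBABBDBCDDABBDBABBDBDBCDBDBABBDBCDDABBABBDBCDBDBDBCDBDBCDDABBABBDBCDBDBDBCDBDBABBDBCDDABBDBABBDBABBDBCDDABBDBABBDB ⇒ ABB·DB·CDD·ABB·DB·ABB·DB·DBC·DB·DB·ABB·DB·CDD·ABB·ABB·DBC·DB·DB·DBC·DB·DB·ABB·DB·CDD·ABB·DB·ABB·DB·DBC·DB·DB·ABB·DB·ABB·DB·CDD·ABB·DB·ABB·DB·DBC·DB·DB·ABB·DB·DBC·DB·DB·ABB·DB·CDD·ABB·ABB·DBC·DB·DB·ABB·DB·DBC·DB·DB·ABB·DB·ABB·DB·CDD·ABB·DB·ABB·DB·DBC·DB·DB·ABB·DB·CDD·ABB·ABB·DBC·DB·DB·DBC·DB·DB·ABB·DB·CDD·ABB·DB·ABB·DB·ABB·DB·CDD·ABB·DB·ABB·DB·CDD·ABB·ABB·DBC·DB·DB·DBC·DB·DB·ABB·DB·CDD·ABB·DB·ABB·DB·ABB·DB·CDD·ABB·DB·ABB·DB·DBC·DB·DB·ABB·DB·CDD·ABB·ABB·DBC·DB·DB·ABB·DB·DBC·DB·DB·ABB·DB·DBC·DB·DB·ABB·DB·CDD·ABB·ABB·DBC·DB·DB·ABB·DB·DBC·DB·DB·ABB·DB
    A ↦ DBC
    B ↦ DB
    C ↦ CDD
    D ↦ ABB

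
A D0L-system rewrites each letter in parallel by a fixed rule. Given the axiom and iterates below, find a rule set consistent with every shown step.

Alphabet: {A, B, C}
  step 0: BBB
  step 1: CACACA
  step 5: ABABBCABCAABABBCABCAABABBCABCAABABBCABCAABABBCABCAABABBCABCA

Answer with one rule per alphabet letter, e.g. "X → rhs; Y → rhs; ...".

A->B, B->CA, C->ABA

  step 0 ⇒ step 1: BBB ⇒ CA·CA·CA
    B ↦ CA
    A ↦ B  (constrained at step 1)
    C ↦ ABA  (constrained at step 1)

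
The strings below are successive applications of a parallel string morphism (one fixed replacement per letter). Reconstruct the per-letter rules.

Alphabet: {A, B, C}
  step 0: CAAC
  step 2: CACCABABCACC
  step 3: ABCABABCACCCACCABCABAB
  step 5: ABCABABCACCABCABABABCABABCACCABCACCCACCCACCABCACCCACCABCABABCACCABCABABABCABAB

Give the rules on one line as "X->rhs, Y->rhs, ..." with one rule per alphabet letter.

  step 2 ⇒ step 3: CACCABABCACC ⇒ AB·C·AB·AB·C·ACC·C·ACC·AB·C·AB·AB
    A ↦ C
    B ↦ ACC
    C ↦ AB

A->C, B->ACC, C->AB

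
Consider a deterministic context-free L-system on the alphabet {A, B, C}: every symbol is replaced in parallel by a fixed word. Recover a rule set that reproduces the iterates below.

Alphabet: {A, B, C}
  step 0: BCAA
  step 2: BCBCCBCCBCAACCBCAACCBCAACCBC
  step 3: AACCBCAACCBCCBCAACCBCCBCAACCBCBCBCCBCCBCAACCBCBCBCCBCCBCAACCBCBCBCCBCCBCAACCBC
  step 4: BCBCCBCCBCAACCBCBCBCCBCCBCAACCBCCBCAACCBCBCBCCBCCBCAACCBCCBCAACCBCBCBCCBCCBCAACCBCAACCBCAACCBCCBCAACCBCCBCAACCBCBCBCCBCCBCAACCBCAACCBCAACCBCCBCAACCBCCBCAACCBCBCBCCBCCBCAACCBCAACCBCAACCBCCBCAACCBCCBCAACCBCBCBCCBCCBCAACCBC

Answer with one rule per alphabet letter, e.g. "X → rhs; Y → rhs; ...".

  step 3 ⇒ step 4: AACCBCAACCBCCBCAACCBCCBCAACCBCBCBCCBCCBCAACCBCBCBCCBCCBCAACCBCBCBCCBCCBCAACCBC ⇒ BC·BC·CBC·CBC·AAC·CBC·BC·BC·CBC·CBC·AAC·CBC·CBC·AAC·CBC·BC·BC·CBC·CBC·AAC·CBC·CBC·AAC·CBC·BC·BC·CBC·CBC·AAC·CBC·AAC·CBC·AAC·CBC·CBC·AAC·CBC·CBC·AAC·CBC·BC·BC·CBC·CBC·AAC·CBC·AAC·CBC·AAC·CBC·CBC·AAC·CBC·CBC·AAC·CBC·BC·BC·CBC·CBC·AAC·CBC·AAC·CBC·AAC·CBC·CBC·AAC·CBC·CBC·AAC·CBC·BC·BC·CBC·CBC·AAC·CBC
    A ↦ BC
    B ↦ AAC
    C ↦ CBC

A->BC, B->AAC, C->CBC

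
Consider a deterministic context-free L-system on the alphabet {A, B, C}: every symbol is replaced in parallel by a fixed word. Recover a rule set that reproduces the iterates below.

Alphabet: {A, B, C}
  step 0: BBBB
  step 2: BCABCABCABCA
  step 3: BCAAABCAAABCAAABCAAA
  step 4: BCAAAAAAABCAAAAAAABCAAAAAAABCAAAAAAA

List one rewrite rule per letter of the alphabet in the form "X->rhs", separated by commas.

  step 3 ⇒ step 4: BCAAABCAAABCAAABCAAA ⇒ BC·A·AA·AA·AA·BC·A·AA·AA·AA·BC·A·AA·AA·AA·BC·A·AA·AA·AA
    A ↦ AA
    B ↦ BC
    C ↦ A

A->AA, B->BC, C->A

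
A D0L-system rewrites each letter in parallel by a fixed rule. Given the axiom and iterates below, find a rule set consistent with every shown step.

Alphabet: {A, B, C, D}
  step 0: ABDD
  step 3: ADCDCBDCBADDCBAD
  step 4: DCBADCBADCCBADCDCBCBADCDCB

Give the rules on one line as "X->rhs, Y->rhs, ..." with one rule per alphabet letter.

  step 3 ⇒ step 4: ADCDCBDCBADDCBAD ⇒ D·CB·AD·CB·AD·C·CB·AD·C·D·CB·CB·AD·C·D·CB
    A ↦ D
    B ↦ C
    C ↦ AD
    D ↦ CB

A->D, B->C, C->AD, D->CB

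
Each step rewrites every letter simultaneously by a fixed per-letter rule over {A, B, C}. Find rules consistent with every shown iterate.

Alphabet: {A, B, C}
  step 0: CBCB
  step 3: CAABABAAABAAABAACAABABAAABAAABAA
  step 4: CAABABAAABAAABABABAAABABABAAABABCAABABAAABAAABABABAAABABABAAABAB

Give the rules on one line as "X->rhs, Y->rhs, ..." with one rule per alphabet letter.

A->AB, B->AA, C->CA

  step 3 ⇒ step 4: CAABABAAABAAABAACAABABAAABAAABAA ⇒ CA·AB·AB·AA·AB·AA·AB·AB·AB·AA·AB·AB·AB·AA·AB·AB·CA·AB·AB·AA·AB·AA·AB·AB·AB·AA·AB·AB·AB·AA·AB·AB
    A ↦ AB
    B ↦ AA
    C ↦ CA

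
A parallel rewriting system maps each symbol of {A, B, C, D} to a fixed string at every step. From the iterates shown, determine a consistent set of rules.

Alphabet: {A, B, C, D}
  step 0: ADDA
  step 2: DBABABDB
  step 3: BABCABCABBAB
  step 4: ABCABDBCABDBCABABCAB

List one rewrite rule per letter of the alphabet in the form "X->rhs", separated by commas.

  step 3 ⇒ step 4: BABCABCABBAB ⇒ AB·C·AB·DB·C·AB·DB·C·AB·AB·C·AB
    A ↦ C
    B ↦ AB
    C ↦ DB
  step 2 ⇒ step 3: DBABABDB ⇒ B·AB·C·AB·C·AB·B·AB
    D ↦ B

A->C, B->AB, C->DB, D->B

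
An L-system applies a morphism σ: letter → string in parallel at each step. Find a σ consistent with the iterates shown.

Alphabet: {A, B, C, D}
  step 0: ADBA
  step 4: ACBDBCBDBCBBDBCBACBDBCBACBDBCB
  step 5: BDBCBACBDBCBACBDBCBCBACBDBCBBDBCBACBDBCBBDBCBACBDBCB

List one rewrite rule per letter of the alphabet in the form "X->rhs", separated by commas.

  step 4 ⇒ step 5: ACBDBCBDBCBBDBCBACBDBCBACBDBCB ⇒ B·DB·CB·A·CB·DB·CB·A·CB·DB·CB·CB·A·CB·DB·CB·B·DB·CB·A·CB·DB·CB·B·DB·CB·A·CB·DB·CB
    A ↦ B
    B ↦ CB
    C ↦ DB
    D ↦ A

A->B, B->CB, C->DB, D->A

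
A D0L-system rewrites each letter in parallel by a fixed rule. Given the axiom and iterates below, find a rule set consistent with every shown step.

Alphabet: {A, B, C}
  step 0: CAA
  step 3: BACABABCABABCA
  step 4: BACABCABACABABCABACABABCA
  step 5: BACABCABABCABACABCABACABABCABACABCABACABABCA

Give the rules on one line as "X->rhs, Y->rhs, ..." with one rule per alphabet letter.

  step 4 ⇒ step 5: BACABCABACABABCABACABABCA ⇒ BA·CA·B·CA·BA·B·CA·BA·CA·B·CA·BA·CA·BA·B·CA·BA·CA·B·CA·BA·CA·BA·B·CA
    A ↦ CA
    B ↦ BA
    C ↦ B

A->CA, B->BA, C->B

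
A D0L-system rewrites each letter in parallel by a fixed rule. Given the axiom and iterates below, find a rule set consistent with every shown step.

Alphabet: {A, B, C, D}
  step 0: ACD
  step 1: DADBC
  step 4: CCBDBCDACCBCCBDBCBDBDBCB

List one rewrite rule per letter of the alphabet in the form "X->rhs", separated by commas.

A->DA, B->CB, C->DB, D->C

  step 0 ⇒ step 1: ACD ⇒ DA·DB·C
    A ↦ DA
    C ↦ DB
    D ↦ C
    B ↦ CB  (constrained at step 1)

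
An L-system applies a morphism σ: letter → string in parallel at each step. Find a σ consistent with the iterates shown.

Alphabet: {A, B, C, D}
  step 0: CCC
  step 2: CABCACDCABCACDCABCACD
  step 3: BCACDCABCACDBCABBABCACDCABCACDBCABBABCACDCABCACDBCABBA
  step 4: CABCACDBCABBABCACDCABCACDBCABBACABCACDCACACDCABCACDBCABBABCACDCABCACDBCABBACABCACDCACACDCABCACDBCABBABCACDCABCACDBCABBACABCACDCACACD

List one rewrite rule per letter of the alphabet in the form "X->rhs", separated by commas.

  step 3 ⇒ step 4: BCACDCABCACDBCABBABCACDCABCACDBCABBABCACDCABCACDBCABBA ⇒ CA·BCA·CD·BCA·BBA·BCA·CD·CA·BCA·CD·BCA·BBA·CA·BCA·CD·CA·CA·CD·CA·BCA·CD·BCA·BBA·BCA·CD·CA·BCA·CD·BCA·BBA·CA·BCA·CD·CA·CA·CD·CA·BCA·CD·BCA·BBA·BCA·CD·CA·BCA·CD·BCA·BBA·CA·BCA·CD·CA·CA·CD
    A ↦ CD
    B ↦ CA
    C ↦ BCA
    D ↦ BBA

A->CD, B->CA, C->BCA, D->BBA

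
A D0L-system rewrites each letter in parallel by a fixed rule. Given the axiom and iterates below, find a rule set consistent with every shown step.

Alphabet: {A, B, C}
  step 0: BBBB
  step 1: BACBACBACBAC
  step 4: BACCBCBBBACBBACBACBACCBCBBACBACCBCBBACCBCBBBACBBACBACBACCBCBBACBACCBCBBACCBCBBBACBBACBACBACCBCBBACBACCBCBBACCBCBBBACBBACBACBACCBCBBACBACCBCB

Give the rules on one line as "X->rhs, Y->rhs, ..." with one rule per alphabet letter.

A->CBC, B->BAC, C->B

  step 0 ⇒ step 1: BBBB ⇒ BAC·BAC·BAC·BAC
    B ↦ BAC
    A ↦ CBC  (constrained at step 1)
    C ↦ B  (constrained at step 1)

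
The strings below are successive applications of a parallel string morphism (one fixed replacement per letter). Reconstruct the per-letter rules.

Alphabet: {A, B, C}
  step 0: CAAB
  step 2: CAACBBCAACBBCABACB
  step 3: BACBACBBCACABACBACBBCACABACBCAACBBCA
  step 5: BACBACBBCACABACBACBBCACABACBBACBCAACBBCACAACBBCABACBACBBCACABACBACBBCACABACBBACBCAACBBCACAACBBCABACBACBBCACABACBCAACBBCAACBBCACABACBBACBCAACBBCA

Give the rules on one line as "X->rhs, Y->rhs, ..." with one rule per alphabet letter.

  step 2 ⇒ step 3: CAACBBCAACBBCABACB ⇒ B·ACB·ACB·B·CA·CA·B·ACB·ACB·B·CA·CA·B·ACB·CA·ACB·B·CA
    A ↦ ACB
    B ↦ CA
    C ↦ B

A->ACB, B->CA, C->B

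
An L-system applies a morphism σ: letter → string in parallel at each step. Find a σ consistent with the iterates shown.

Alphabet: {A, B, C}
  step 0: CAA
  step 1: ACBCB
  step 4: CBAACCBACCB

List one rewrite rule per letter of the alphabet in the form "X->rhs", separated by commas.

  step 0 ⇒ step 1: CAA ⇒ A·CB·CB
    A ↦ CB
    C ↦ A
    B ↦ C  (constrained at step 1)

A->CB, B->C, C->A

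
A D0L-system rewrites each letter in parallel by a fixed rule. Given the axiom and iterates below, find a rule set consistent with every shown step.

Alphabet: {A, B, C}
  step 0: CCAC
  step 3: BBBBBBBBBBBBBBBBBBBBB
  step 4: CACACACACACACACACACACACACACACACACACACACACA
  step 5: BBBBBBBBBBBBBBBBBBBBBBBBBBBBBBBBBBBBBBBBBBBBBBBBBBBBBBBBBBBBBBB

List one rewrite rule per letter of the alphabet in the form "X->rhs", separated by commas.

  step 4 ⇒ step 5: CACACACACACACACACACACACACACACACACACACACACA ⇒ BB·B·BB·B·BB·B·BB·B·BB·B·BB·B·BB·B·BB·B·BB·B·BB·B·BB·B·BB·B·BB·B·BB·B·BB·B·BB·B·BB·B·BB·B·BB·B·BB·B·BB·B
    A ↦ B
    C ↦ BB
  step 3 ⇒ step 4: BBBBBBBBBBBBBBBBBBBBB ⇒ CA·CA·CA·CA·CA·CA·CA·CA·CA·CA·CA·CA·CA·CA·CA·CA·CA·CA·CA·CA·CA
    B ↦ CA

A->B, B->CA, C->BB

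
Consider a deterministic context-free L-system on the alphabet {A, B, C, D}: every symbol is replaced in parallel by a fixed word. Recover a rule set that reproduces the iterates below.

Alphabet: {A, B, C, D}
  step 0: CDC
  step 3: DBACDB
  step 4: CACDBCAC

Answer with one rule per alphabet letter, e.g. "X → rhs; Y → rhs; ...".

A->D, B->AC, C->B, D->C

  step 3 ⇒ step 4: DBACDB ⇒ C·AC·D·B·C·AC
    A ↦ D
    B ↦ AC
    C ↦ B
    D ↦ C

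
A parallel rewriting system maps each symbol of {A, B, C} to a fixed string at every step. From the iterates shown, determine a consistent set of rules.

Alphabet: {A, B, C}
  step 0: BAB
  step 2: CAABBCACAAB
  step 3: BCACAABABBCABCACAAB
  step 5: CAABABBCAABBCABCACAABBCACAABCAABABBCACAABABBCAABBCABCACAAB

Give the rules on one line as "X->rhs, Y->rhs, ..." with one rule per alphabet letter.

  step 2 ⇒ step 3: CAABBCACAAB ⇒ B·CA·CA·AB·AB·B·CA·B·CA·CA·AB
    A ↦ CA
    B ↦ AB
    C ↦ B

A->CA, B->AB, C->B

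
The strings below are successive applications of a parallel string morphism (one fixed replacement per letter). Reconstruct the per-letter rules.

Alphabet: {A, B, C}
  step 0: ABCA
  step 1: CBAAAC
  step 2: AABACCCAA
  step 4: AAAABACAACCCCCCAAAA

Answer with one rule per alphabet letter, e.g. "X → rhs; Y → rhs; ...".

A->C, B->BA, C->AA

  step 1 ⇒ step 2: CBAAAC ⇒ AA·BA·C·C·C·AA
    A ↦ C
    B ↦ BA
    C ↦ AA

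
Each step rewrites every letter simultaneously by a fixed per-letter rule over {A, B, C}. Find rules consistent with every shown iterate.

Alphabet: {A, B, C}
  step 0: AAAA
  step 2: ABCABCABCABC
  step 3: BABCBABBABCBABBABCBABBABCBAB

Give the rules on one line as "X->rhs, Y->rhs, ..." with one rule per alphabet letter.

  step 2 ⇒ step 3: ABCABCABCABC ⇒ B·ABC·BAB·B·ABC·BAB·B·ABC·BAB·B·ABC·BAB
    A ↦ B
    B ↦ ABC
    C ↦ BAB

A->B, B->ABC, C->BAB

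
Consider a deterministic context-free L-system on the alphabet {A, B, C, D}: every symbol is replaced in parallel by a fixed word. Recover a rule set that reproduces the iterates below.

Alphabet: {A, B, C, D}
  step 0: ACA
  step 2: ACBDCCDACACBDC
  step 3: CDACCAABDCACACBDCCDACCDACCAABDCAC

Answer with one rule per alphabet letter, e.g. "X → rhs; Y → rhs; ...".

  step 2 ⇒ step 3: ACBDCCDACACBDC ⇒ CD·AC·CAA·BDC·AC·AC·BDC·CD·AC·CD·AC·CAA·BDC·AC
    A ↦ CD
    B ↦ CAA
    C ↦ AC
    D ↦ BDC

A->CD, B->CAA, C->AC, D->BDC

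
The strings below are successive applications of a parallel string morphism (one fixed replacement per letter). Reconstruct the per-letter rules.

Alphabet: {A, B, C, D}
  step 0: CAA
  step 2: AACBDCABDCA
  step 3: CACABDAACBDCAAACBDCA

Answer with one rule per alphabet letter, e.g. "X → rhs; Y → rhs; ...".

  step 2 ⇒ step 3: AACBDCABDCA ⇒ CA·CA·BD·A·AC·BD·CA·A·AC·BD·CA
    A ↦ CA
    B ↦ A
    C ↦ BD
    D ↦ AC

A->CA, B->A, C->BD, D->AC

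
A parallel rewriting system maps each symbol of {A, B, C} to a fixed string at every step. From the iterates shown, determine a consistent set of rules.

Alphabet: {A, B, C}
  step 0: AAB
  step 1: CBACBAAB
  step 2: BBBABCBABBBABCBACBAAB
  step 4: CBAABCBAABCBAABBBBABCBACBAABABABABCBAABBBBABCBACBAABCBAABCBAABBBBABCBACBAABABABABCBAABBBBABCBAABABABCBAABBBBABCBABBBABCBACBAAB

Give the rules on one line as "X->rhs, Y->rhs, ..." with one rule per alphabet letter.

  step 1 ⇒ step 2: CBACBAAB ⇒ BBB·AB·CBA·BBB·AB·CBA·CBA·AB
    A ↦ CBA
    B ↦ AB
    C ↦ BBB

A->CBA, B->AB, C->BBB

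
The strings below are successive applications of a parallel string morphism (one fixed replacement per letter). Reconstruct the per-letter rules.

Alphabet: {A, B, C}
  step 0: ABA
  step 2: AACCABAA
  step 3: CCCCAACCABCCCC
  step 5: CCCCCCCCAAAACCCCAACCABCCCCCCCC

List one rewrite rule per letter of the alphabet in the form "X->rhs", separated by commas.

A->CC, B->AB, C->A

  step 2 ⇒ step 3: AACCABAA ⇒ CC·CC·A·A·CC·AB·CC·CC
    A ↦ CC
    B ↦ AB
    C ↦ A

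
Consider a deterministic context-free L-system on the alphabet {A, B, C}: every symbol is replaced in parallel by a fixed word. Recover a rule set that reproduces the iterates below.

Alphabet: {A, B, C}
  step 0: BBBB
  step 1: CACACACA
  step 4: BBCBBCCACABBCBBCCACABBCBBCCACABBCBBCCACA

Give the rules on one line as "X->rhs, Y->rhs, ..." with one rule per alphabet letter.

A->C, B->CA, C->BB

  step 0 ⇒ step 1: BBBB ⇒ CA·CA·CA·CA
    B ↦ CA
    A ↦ C  (constrained at step 1)
    C ↦ BB  (constrained at step 1)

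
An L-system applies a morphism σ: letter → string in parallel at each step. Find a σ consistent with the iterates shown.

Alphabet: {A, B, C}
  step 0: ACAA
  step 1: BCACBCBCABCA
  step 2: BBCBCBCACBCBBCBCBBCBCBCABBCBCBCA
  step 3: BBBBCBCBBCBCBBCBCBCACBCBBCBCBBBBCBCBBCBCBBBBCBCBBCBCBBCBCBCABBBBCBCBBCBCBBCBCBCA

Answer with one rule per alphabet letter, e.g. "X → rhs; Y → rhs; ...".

A->BCA, B->BB, C->CBC

  step 2 ⇒ step 3: BBCBCBCACBCBBCBCBBCBCBCABBCBCBCA ⇒ BB·BB·CBC·BB·CBC·BB·CBC·BCA·CBC·BB·CBC·BB·BB·CBC·BB·CBC·BB·BB·CBC·BB·CBC·BB·CBC·BCA·BB·BB·CBC·BB·CBC·BB·CBC·BCA
    A ↦ BCA
    B ↦ BB
    C ↦ CBC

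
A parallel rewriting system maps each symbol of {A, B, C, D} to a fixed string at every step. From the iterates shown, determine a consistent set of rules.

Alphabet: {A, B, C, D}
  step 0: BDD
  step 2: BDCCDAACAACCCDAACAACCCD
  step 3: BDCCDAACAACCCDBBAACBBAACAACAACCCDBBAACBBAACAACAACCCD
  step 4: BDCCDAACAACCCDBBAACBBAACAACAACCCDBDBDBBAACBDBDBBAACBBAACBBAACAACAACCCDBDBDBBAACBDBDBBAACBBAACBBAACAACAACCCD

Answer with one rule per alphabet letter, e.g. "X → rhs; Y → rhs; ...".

  step 3 ⇒ step 4: BDCCDAACAACCCDBBAACBBAACAACAACCCDBBAACBBAACAACAACCCD ⇒ BD·CCD·AAC·AAC·CCD·B·B·AAC·B·B·AAC·AAC·AAC·CCD·BD·BD·B·B·AAC·BD·BD·B·B·AAC·B·B·AAC·B·B·AAC·AAC·AAC·CCD·BD·BD·B·B·AAC·BD·BD·B·B·AAC·B·B·AAC·B·B·AAC·AAC·AAC·CCD
    A ↦ B
    B ↦ BD
    C ↦ AAC
    D ↦ CCD

A->B, B->BD, C->AAC, D->CCD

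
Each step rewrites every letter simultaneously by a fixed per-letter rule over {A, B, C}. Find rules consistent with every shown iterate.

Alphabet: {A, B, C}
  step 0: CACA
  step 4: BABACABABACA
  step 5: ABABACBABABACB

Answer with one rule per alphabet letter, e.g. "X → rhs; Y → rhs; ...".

  step 4 ⇒ step 5: BABACABABACA ⇒ A·B·A·B·AC·B·A·B·A·B·AC·B
    A ↦ B
    B ↦ A
    C ↦ AC

A->B, B->A, C->AC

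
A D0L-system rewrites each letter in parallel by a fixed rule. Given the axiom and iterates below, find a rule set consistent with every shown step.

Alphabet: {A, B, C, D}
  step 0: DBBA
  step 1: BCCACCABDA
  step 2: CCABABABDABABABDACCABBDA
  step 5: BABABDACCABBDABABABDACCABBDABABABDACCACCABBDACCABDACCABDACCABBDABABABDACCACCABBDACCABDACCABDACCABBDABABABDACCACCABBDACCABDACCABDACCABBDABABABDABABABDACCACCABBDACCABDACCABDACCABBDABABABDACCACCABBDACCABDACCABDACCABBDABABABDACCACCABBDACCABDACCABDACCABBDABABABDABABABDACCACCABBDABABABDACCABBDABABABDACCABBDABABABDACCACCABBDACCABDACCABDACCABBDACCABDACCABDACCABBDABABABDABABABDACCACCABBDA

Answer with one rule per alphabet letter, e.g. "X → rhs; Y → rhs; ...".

A->BDA, B->CCA, C->BA, D->B

  step 1 ⇒ step 2: BCCACCABDA ⇒ CCA·BA·BA·BDA·BA·BA·BDA·CCA·B·BDA
    A ↦ BDA
    B ↦ CCA
    C ↦ BA
    D ↦ B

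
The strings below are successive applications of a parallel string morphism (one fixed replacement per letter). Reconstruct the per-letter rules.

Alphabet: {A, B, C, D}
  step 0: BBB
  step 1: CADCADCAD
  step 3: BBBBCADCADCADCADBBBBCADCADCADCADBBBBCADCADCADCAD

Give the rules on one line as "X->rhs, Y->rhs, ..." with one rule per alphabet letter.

  step 0 ⇒ step 1: BBB ⇒ CAD·CAD·CAD
    B ↦ CAD
    A ↦ BB  (constrained at step 1)
    C ↦ DD  (constrained at step 1)
    D ↦ BB  (constrained at step 1)

A->BB, B->CAD, C->DD, D->BB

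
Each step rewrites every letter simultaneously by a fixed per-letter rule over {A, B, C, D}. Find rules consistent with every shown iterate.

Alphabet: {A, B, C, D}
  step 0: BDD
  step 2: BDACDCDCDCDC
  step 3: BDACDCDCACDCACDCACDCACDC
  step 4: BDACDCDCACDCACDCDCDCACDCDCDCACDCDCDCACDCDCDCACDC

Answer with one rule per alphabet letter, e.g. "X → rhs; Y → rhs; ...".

A->DC, B->BD, C->DC, D->AC

  step 3 ⇒ step 4: BDACDCDCACDCACDCACDCACDC ⇒ BD·AC·DC·DC·AC·DC·AC·DC·DC·DC·AC·DC·DC·DC·AC·DC·DC·DC·AC·DC·DC·DC·AC·DC
    A ↦ DC
    B ↦ BD
    C ↦ DC
    D ↦ AC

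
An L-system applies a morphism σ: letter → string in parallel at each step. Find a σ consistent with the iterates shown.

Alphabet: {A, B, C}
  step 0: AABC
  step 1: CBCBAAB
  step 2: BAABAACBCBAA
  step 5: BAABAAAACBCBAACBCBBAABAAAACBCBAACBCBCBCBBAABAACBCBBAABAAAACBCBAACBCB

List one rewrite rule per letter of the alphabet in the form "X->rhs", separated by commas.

  step 1 ⇒ step 2: CBCBAAB ⇒ B·AA·B·AA·CB·CB·AA
    A ↦ CB
    B ↦ AA
    C ↦ B

A->CB, B->AA, C->B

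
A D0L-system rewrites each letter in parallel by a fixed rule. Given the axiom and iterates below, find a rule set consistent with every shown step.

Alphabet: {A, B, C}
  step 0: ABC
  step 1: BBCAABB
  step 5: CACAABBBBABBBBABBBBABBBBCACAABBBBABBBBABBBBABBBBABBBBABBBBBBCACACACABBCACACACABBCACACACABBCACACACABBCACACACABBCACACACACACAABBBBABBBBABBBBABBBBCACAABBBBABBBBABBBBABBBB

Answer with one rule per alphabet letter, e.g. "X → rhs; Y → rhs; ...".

  step 0 ⇒ step 1: ABC ⇒ BB·CA·ABB
    A ↦ BB
    B ↦ CA
    C ↦ ABB

A->BB, B->CA, C->ABB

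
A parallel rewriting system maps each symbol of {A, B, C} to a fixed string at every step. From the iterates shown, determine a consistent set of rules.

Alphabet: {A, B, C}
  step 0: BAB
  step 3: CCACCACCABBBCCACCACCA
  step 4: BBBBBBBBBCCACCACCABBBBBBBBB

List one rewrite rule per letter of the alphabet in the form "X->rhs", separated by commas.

A->B, B->CCA, C->B

  step 3 ⇒ step 4: CCACCACCABBBCCACCACCA ⇒ B·B·B·B·B·B·B·B·B·CCA·CCA·CCA·B·B·B·B·B·B·B·B·B
    A ↦ B
    B ↦ CCA
    C ↦ B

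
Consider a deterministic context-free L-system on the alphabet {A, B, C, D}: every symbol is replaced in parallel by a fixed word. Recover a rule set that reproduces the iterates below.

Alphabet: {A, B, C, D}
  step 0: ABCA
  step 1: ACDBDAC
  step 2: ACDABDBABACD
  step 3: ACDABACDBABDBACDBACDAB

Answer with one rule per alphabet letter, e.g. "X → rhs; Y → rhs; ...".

A->AC, B->DB, C->D, D->AB

  step 2 ⇒ step 3: ACDABDBABACD ⇒ AC·D·AB·AC·DB·AB·DB·AC·DB·AC·D·AB
    A ↦ AC
    B ↦ DB
    C ↦ D
    D ↦ AB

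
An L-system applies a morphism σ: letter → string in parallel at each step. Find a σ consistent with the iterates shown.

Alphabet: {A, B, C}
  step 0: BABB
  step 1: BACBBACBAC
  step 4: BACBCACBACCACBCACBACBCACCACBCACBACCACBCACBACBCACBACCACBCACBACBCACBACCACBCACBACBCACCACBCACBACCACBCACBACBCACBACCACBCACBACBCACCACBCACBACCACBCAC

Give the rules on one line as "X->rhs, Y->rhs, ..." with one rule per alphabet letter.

A->B, B->BAC, C->CAC

  step 0 ⇒ step 1: BABB ⇒ BAC·B·BAC·BAC
    A ↦ B
    B ↦ BAC
    C ↦ CAC  (constrained at step 1)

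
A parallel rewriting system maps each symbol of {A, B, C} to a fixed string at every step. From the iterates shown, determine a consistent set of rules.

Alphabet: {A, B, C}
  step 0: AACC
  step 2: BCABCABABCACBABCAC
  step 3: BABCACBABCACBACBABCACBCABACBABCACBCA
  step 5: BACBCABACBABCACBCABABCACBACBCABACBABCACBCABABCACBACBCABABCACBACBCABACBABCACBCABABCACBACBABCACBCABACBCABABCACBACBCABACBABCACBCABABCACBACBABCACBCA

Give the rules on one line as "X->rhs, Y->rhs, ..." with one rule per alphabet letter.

  step 2 ⇒ step 3: BCABCABABCACBABCAC ⇒ BA·BCA·C·BA·BCA·C·BA·C·BA·BCA·C·BCA·BA·C·BA·BCA·C·BCA
    A ↦ C
    B ↦ BA
    C ↦ BCA

A->C, B->BA, C->BCA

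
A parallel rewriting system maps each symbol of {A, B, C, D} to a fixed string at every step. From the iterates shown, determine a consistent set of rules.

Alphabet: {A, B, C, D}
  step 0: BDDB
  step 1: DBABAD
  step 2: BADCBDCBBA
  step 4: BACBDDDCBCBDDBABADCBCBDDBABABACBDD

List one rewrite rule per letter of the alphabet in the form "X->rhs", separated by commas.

  step 1 ⇒ step 2: DBABAD ⇒ BA·D·CB·D·CB·BA
    A ↦ CB
    B ↦ D
    D ↦ BA
    C ↦ CBD  (constrained at step 2)

A->CB, B->D, C->CBD, D->BA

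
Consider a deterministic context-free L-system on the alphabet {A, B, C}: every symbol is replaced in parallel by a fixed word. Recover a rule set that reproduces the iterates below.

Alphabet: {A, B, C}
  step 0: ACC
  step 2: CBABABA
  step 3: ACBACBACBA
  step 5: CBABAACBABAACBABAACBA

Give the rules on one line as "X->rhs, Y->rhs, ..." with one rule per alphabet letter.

A->BA, B->C, C->A

  step 2 ⇒ step 3: CBABABA ⇒ A·C·BA·C·BA·C·BA
    A ↦ BA
    B ↦ C
    C ↦ A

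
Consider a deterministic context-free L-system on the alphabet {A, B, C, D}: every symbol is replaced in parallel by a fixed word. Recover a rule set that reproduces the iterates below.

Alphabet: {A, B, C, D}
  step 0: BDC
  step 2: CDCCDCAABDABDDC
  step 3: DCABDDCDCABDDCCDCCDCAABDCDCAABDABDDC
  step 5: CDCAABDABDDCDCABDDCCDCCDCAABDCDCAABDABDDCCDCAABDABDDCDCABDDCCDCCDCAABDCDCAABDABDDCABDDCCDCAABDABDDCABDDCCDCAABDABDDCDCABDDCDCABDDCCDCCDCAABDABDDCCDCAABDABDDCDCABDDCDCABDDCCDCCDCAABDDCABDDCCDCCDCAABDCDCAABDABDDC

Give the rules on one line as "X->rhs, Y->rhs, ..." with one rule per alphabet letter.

  step 2 ⇒ step 3: CDCCDCAABDABDDC ⇒ DC·ABD·DC·DC·ABD·DC·CDC·CDC·A·ABD·CDC·A·ABD·ABD·DC
    A ↦ CDC
    B ↦ A
    C ↦ DC
    D ↦ ABD

A->CDC, B->A, C->DC, D->ABD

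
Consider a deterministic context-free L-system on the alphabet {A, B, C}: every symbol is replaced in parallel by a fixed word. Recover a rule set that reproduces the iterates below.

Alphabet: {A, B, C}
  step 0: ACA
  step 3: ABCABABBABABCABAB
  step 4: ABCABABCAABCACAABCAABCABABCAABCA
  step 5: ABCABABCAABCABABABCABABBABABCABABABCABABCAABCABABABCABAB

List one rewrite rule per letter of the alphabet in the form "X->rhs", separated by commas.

  step 4 ⇒ step 5: ABCABABCAABCACAABCAABCABABCAABCA ⇒ AB·CA·B·AB·CA·AB·CA·B·AB·AB·CA·B·AB·B·AB·AB·CA·B·AB·AB·CA·B·AB·CA·AB·CA·B·AB·AB·CA·B·AB
    A ↦ AB
    B ↦ CA
    C ↦ B

A->AB, B->CA, C->B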